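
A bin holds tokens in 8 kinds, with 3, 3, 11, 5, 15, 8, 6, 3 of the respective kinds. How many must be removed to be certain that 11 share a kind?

49

In the worst case you take as many as possible of each kind without reaching 11: 3 + 3 + 10 + 5 + 10 + 8 + 6 + 3 = 48.
The next one must give 11 of some kind, so 48 + 1 = 49.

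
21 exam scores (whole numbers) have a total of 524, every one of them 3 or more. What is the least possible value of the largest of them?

The 21 values sum to 524, so their maximum is at least ⌈524/21⌉ = 25.
Taking 1 copy of 24 and 20 copies of 25 gives exactly 524, so 25 is attained.

25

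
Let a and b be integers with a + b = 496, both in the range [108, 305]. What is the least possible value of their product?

Since a + b is fixed, pushing one of them to its bound minimizes the product.
The extreme feasible split is a = 191, b = 305, giving ab = 58255.

58255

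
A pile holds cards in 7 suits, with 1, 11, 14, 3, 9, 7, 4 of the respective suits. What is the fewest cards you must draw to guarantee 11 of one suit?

In the worst case you take as many as possible of each suit without reaching 11: 1 + 10 + 10 + 3 + 9 + 7 + 4 = 44.
The next one must give 11 of some suit, so 44 + 1 = 45.

45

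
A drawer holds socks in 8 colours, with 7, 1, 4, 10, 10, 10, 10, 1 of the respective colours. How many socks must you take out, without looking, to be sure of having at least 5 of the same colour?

In the worst case you take as many as possible of each colour without reaching 5: 4 + 1 + 4 + 4 + 4 + 4 + 4 + 1 = 26.
The next one must give 5 of some colour, so 26 + 1 = 27.

27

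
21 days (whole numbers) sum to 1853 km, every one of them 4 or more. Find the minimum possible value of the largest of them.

89

The average is 1853/21 > 88, so not all 21 can be 88 or less; the largest is ≥ 89.
Taking 16 copies of 88 and 5 copies of 89 gives exactly 1853, so 89 is attained.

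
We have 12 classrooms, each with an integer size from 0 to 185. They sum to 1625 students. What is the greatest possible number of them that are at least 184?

With k values at 184 or above and the rest at least 0, the sum is at least 0 + 184k.
Since the sum is 1625, we need 184k ≤ 1625, i.e. k ≤ 8.
k = 8 is achieved by 8 values at 184 and 4 at 0, total 1472; add 153 to one value (staying below 184) to reach 1625.

8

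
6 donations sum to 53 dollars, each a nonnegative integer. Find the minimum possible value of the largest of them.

9

Some value must be at least ⌈53/6⌉ = 9, since 6 × 8 = 48 < 53.
Equality holds with 5 values of 9 and 1 value of 8.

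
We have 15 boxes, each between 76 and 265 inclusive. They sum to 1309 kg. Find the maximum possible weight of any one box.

245

To make one box as large as possible, make the other 14 as small as possible.
The other 14 contribute at least 14 × 76 = 1064, leaving at most 1309 − 1064 = 245.
Since 245 ≤ 265, this is achievable: one at 245 and 14 at 76.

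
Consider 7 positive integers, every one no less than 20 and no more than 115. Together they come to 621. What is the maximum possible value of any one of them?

115

Maximizing one value means minimizing the remaining 6.
The other 6 contribute at least 6 × 20 = 120, leaving at most 621 − 120 = 501.
But each integer is capped at 115, so the maximum is 115.
Achievable: one at 115 and the other 6 totalling 506, which fits since 6 × 20 ≤ 506 ≤ 6 × 115.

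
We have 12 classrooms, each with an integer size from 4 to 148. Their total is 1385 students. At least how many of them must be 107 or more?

If only k of them are at least 107, the other 12 − k are at most 106, so the total is at most k·148 + (12 − k)·106.
This must reach 1385, so k·148 + (12 − k)·106 ≥ 1385, giving k ≥ 3.
Exactly 3 works: 3 values at 148 and 9 at 106 total 1398; lower one of the high values by 13 (still ≥ 107) to hit 1385.

3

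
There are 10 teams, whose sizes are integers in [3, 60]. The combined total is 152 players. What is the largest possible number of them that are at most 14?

9

Suppose k of them are at most 14. Those contribute at most 14 each and the rest at most 60 each.
So the total is at most 14k + 60(10 − k) = 600 − 46k. This must still be ≥ 152, so k ≤ 9.
k = 9 is achieved by 9 values at 14 and 1 at 60, total 186; lower one of the 60's by 34 (still > 14) to reach 152.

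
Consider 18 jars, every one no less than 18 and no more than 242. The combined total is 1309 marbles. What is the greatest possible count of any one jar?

242

To make one jar as large as possible, make the other 17 as small as possible.
The other 17 contribute at least 17 × 18 = 306, leaving at most 1309 − 306 = 1003.
But each jar is capped at 242, so the maximum is 242.
Achievable: one at 242 and the other 17 totalling 1067, which fits since 17 × 18 ≤ 1067 ≤ 17 × 242.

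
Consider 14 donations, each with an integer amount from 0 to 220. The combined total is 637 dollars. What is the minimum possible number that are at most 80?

7

If only k of them are at most 80, the other 14 − k are at least 81, so the total is at least (14 − k)·81 + k·0.
This is ≤ 637, so (14 − k)·81 + 0k ≤ 637, which gives k ≥ 7.
Exactly 7 works: 7 values at 0 and 7 at 81 total 567; raise one of the low values by 70 (still ≤ 80) to hit 637.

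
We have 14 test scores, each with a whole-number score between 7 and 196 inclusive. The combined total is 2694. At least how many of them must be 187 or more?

Suppose at most 14 − j of them reach 187; then j values are ≤ 186 and the rest ≤ 196.
The total is then ≤ 186·j + 196·(14 − j) = 2744 − 10j. For this to be ≥ 2694 we need j ≤ 5, so at least 14 − 5 = 9 must reach 187.
Exactly 9 works: 9 values at 196 and 5 at 186 total 2694.

9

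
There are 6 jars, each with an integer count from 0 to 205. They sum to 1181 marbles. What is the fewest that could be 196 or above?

2

Each value short of 196 is at most 195, costing at least 205 − 195 = 10 against the maximum total of 1230.
We can afford to lose at most 1230 − 1181 = 49, so at most ⌊49/10⌋ = 4 fall short, and at least 2 are ≥ 196.
Exactly 2 works: 2 values at 205 and 4 at 195 total 1190; lower one of the high values by 9 (still ≥ 196) to hit 1181.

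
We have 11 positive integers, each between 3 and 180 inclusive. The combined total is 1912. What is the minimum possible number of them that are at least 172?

Suppose at most 11 − j of them reach 172; then j values are ≤ 171 and the rest ≤ 180.
The total is then ≤ 171·j + 180·(11 − j) = 1980 − 9j. For this to be ≥ 1912 we need j ≤ 7, so at least 11 − 7 = 4 must reach 172.
Exactly 4 works: 4 values at 180 and 7 at 171 total 1917; lower one of the high values by 5 (still ≥ 172) to hit 1912.

4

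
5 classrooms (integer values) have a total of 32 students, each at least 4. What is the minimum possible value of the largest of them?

7

The 5 values sum to 32, so their maximum is at least ⌈32/5⌉ = 7.
Taking 3 copies of 6 and 2 copies of 7 gives exactly 32, so 7 is attained.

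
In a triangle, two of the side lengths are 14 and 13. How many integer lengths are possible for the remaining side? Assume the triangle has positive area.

The triangle inequality gives |14 − 13| < c < 14 + 13, i.e. 1 < c < 27.
So c can be any integer from 2 to 26: 25 values.

25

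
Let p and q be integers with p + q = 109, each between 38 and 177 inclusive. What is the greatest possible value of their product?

2970

With p + q fixed, pq peaks when the two are closest together.
Taking p = 54 and q = 55 (both in [38, 177]) gives pq = 2970.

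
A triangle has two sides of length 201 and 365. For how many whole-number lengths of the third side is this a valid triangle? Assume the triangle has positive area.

The triangle inequality gives |201 − 365| < c < 201 + 365, i.e. 164 < c < 566.
So c can be any integer from 165 to 565: 401 values.

401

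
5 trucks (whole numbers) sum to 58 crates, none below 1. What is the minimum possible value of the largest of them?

12

The 5 values sum to 58, so their maximum is at least ⌈58/5⌉ = 12.
Achievable: 3 of them at 12 and 2 at 11 total 58.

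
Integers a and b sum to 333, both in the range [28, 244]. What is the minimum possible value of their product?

Since a + b is fixed, pushing one of them to its bound minimizes the product.
At the endpoint a = 89, b = 333 − 89 = 244, so ab = 89 × 244 = 21716.

21716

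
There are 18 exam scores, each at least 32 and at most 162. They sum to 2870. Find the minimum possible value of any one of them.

To make one score as small as possible, make the other 17 as large as possible.
The other 17 contribute at most 17 × 162 = 2754, leaving at least 2870 − 2754 = 116.
Since 116 ≥ 32, this is achievable: one at 116 and 17 at 162.

116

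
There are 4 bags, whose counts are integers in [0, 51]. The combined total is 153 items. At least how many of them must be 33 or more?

If only k of them are at least 33, the other 4 − k are at most 32, so the total is at most k·51 + (4 − k)·32.
This must reach 153, so k·51 + (4 − k)·32 ≥ 153, giving k ≥ 2.
Exactly 2 works: 2 values at 51 and 2 at 32 total 166; lower one of the high values by 13 (still ≥ 33) to hit 153.

2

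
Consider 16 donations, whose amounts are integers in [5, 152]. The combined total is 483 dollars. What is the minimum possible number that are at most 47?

Each value above 47 is at least 48, contributing at least 48 − 5 = 43 above the floor 5.
The sum exceeds the floor total 80 by 403, so at most ⌊403/43⌋ = 9 exceed 47, and at least 7 are ≤ 47.
Exactly 7 works: 7 values at 5 and 9 at 48 total 467; raise one of the low values by 16 (still ≤ 47) to hit 483.

7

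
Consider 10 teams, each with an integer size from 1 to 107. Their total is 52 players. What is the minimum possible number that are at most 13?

7

Each value above 13 is at least 14, contributing at least 14 − 1 = 13 above the floor 1.
The sum exceeds the floor total 10 by 42, so at most ⌊42/13⌋ = 3 exceed 13, and at least 7 are ≤ 13.
Exactly 7 works: 7 values at 1 and 3 at 14 total 49; raise one of the low values by 3 (still ≤ 13) to hit 52.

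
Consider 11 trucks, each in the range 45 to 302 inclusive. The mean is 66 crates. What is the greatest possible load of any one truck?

Maximizing one value means minimizing the remaining 10.
The total is 11 × 66 = 726.
The other 10 contribute at least 10 × 45 = 450, leaving at most 726 − 450 = 276.
Since 276 ≤ 302, this is achievable: one at 276 and 10 at 45.

276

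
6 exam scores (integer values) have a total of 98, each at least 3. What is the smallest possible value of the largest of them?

Some value must be at least ⌈98/6⌉ = 17, since 6 × 16 = 96 < 98.
Taking 4 copies of 16 and 2 copies of 17 gives exactly 98, so 17 is attained.

17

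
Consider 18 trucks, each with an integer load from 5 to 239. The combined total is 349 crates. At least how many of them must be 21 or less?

3

Let j be the number exceeding 21. Then the total is ≥ 22·j + 5·(18 − j) = 90 + 17j.
So 17j ≤ 259 and j ≤ 15; hence at least 18 − 15 = 3 are ≤ 21.
Exactly 3 works: 3 values at 5 and 15 at 22 total 345; raise one of the low values by 4 (still ≤ 21) to hit 349.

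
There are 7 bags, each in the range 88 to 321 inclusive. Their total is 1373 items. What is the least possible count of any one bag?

88

To make one bag as small as possible, make the other 6 as large as possible.
The other 6 can take up 6 × 321 = 1926 ≥ 1373 − 88, so one bag can sit at its floor of 88.
Achievable: one at 88 and the other 6 totalling 1285, which fits since 6 × 88 ≤ 1285 ≤ 6 × 321.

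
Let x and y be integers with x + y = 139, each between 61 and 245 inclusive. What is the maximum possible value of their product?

xy = x(139 − x) is maximized when x is as near 139/2 as the bounds allow.
Taking x = 69 and y = 70 (both in [61, 245]) gives xy = 4830.

4830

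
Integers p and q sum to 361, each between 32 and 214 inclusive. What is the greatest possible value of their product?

32580

With p + q fixed, pq peaks when the two are closest together.
Taking p = 180 and q = 181 (both in [32, 214]) gives pq = 32580.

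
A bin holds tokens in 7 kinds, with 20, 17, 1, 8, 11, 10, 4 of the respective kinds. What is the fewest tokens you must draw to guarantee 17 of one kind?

67

In the worst case you take as many as possible of each kind without reaching 17: 16 + 16 + 1 + 8 + 11 + 10 + 4 = 66.
The next one must give 17 of some kind, so 66 + 1 = 67.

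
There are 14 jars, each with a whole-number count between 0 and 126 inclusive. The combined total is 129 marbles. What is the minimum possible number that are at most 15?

If only k of them are at most 15, the other 14 − k are at least 16, so the total is at least (14 − k)·16 + k·0.
This is ≤ 129, so (14 − k)·16 + 0k ≤ 129, which gives k ≥ 6.
Exactly 6 works: 6 values at 0 and 8 at 16 total 128; raise one of the low values by 1 (still ≤ 15) to hit 129.

6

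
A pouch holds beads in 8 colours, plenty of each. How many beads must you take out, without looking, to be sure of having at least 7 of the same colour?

In the worst case you draw 6 of each of the 8 colours: 8 × 6 = 48.
One more forces 7 of some colour, so 48 + 1 = 49.

49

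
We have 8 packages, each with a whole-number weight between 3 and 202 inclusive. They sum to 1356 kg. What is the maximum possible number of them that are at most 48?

Each value at 48 or below falls at least 202 − 48 = 154 short of the ceiling 202.
The ceiling total is 8 × 202 = 1616, and we need 1356, so at most ⌊(1616 − 1356)/154⌋ = 1 can be that low.
k = 1 is achieved by 1 value at 48 and 7 at 202, total 1462; lower one of the 202's by 106 (still > 48) to reach 1356.

1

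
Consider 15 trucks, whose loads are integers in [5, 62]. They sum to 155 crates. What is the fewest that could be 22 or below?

If only k of them are at most 22, the other 15 − k are at least 23, so the total is at least (15 − k)·23 + k·5.
This is ≤ 155, so (15 − k)·23 + 5k ≤ 155, which gives k ≥ 11.
Exactly 11 works: 11 values at 5 and 4 at 23 total 147; raise one of the low values by 8 (still ≤ 22) to hit 155.

11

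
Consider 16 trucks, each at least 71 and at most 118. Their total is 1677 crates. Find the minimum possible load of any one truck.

71

To make one truck as small as possible, make the other 15 as large as possible.
The other 15 can take up 15 × 118 = 1770 ≥ 1677 − 71, so one truck can sit at its floor of 71.
Achievable: one at 71 and the other 15 totalling 1606, which fits since 15 × 71 ≤ 1606 ≤ 15 × 118.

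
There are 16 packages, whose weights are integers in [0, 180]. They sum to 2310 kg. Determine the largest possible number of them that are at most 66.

Suppose k of them are at most 66. Those contribute at most 66 each and the rest at most 180 each.
So the total is at most 66k + 180(16 − k) = 2880 − 114k. This must still be ≥ 2310, so k ≤ 5.
k = 5 is achieved by 5 values at 66 and 11 at 180, total 2310.

5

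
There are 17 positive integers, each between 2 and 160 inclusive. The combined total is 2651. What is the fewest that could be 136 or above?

15

Suppose at most 17 − j of them reach 136; then j values are ≤ 135 and the rest ≤ 160.
The total is then ≤ 135·j + 160·(17 − j) = 2720 − 25j. For this to be ≥ 2651 we need j ≤ 2, so at least 17 − 2 = 15 must reach 136.
Exactly 15 works: 15 values at 160 and 2 at 135 total 2670; lower one of the high values by 19 (still ≥ 136) to hit 2651.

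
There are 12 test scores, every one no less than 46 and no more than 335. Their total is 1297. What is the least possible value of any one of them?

To make one score as small as possible, make the other 11 as large as possible.
The other 11 can take up 11 × 335 = 3685 ≥ 1297 − 46, so one score can sit at its floor of 46.
Achievable: one at 46 and the other 11 totalling 1251, which fits since 11 × 46 ≤ 1251 ≤ 11 × 335.

46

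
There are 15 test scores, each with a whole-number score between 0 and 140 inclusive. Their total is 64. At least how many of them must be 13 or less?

11

If only k of them are at most 13, the other 15 − k are at least 14, so the total is at least (15 − k)·14 + k·0.
This is ≤ 64, so (15 − k)·14 + 0k ≤ 64, which gives k ≥ 11.
Exactly 11 works: 11 values at 0 and 4 at 14 total 56; raise one of the low values by 8 (still ≤ 13) to hit 64.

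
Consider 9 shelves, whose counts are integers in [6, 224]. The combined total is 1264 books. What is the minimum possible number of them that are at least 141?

If only k of them are at least 141, the other 9 − k are at most 140, so the total is at most k·224 + (9 − k)·140.
This must reach 1264, so k·224 + (9 − k)·140 ≥ 1264, giving k ≥ 1.
Exactly 1 works: 1 value at 224 and 8 at 140 total 1344; lower one of the high values by 80 (still ≥ 141) to hit 1264.

1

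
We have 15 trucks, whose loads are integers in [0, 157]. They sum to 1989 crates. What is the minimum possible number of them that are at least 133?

1

If only k of them are at least 133, the other 15 − k are at most 132, so the total is at most k·157 + (15 − k)·132.
This must reach 1989, so k·157 + (15 − k)·132 ≥ 1989, giving k ≥ 1.
Exactly 1 works: 1 value at 157 and 14 at 132 total 2005; lower one of the high values by 16 (still ≥ 133) to hit 1989.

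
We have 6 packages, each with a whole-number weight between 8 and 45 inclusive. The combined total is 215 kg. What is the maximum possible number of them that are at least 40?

5

With k values at 40 or above and the rest at least 8, the sum is at least 48 + 32k.
Since the sum is 215, we need 32k ≤ 167, i.e. k ≤ 5.
k = 5 is achieved by 5 values at 40 and 1 at 8, total 208; add 7 to one value (staying below 40) to reach 215.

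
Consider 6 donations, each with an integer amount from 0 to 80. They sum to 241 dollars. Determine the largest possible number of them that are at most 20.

3

Each value at 20 or below falls at least 80 − 20 = 60 short of the ceiling 80.
The ceiling total is 6 × 80 = 480, and we need 241, so at most ⌊(480 − 241)/60⌋ = 3 can be that low.
k = 3 is achieved by 3 values at 20 and 3 at 80, total 300; lower one of the 80's by 59 (still > 20) to reach 241.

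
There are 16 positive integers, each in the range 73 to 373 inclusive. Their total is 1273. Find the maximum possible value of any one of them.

To make one integer as large as possible, make the other 15 as small as possible.
The other 15 contribute at least 15 × 73 = 1095, leaving at most 1273 − 1095 = 178.
Since 178 ≤ 373, this is achievable: one at 178 and 15 at 73.

178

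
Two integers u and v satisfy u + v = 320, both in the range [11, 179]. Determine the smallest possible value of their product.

uv = u(320 − u) is concave in u, so over [141, 179] it is minimized at an endpoint.
At the endpoint u = 141, v = 320 − 141 = 179, so uv = 141 × 179 = 25239.

25239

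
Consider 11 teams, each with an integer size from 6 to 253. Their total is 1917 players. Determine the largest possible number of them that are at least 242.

7

With k values at 242 or above and the rest at least 6, the sum is at least 66 + 236k.
Since the sum is 1917, we need 236k ≤ 1851, i.e. k ≤ 7.
k = 7 is achieved by 7 values at 242 and 4 at 6, total 1718; add 199 to one value (staying below 242) to reach 1917.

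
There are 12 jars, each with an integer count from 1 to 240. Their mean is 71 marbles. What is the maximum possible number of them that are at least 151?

5

The total is 12 × 71 = 852.
Suppose k of them are at least 151. Those contribute at least 151 each and the other 12 − k at least 1 each.
So the total is at least 151k + 1(12 − k) = 12 + 150k. This must be ≤ 852, giving k ≤ 5.
k = 5 is achieved by 5 values at 151 and 7 at 1, total 762; add 90 to one value (staying below 151) to reach 852.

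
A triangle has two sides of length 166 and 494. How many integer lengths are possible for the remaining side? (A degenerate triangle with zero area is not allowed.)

The triangle inequality gives |166 − 494| < c < 166 + 494, i.e. 328 < c < 660.
So c can be any integer from 329 to 659: 331 values.

331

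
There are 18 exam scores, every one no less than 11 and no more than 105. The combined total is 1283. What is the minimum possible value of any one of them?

11

Minimizing one value means maximizing the remaining 17.
The other 17 can take up 17 × 105 = 1785 ≥ 1283 − 11, so one score can sit at its floor of 11.
Achievable: one at 11 and the other 17 totalling 1272, which fits since 17 × 11 ≤ 1272 ≤ 17 × 105.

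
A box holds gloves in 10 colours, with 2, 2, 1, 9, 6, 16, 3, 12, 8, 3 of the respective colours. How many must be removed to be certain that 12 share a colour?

In the worst case you take as many as possible of each colour without reaching 12: 2 + 2 + 1 + 9 + 6 + 11 + 3 + 11 + 8 + 3 = 56.
The next one must give 12 of some colour, so 56 + 1 = 57.

57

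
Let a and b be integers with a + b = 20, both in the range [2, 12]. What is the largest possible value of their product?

For a fixed sum, the product ab is largest when a and b are as close as possible.
Taking a = 10 and b = 10 (both in [2, 12]) gives ab = 100.

100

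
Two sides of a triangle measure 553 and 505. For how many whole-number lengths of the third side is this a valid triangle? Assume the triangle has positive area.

The triangle inequality gives |553 − 505| < c < 553 + 505, i.e. 48 < c < 1058.
So c can be any integer from 49 to 1057: 1009 values.

1009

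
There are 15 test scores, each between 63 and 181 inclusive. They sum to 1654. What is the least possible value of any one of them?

To make one score as small as possible, make the other 14 as large as possible.
The other 14 can take up 14 × 181 = 2534 ≥ 1654 − 63, so one score can sit at its floor of 63.
Achievable: one at 63 and the other 14 totalling 1591, which fits since 14 × 63 ≤ 1591 ≤ 14 × 181.

63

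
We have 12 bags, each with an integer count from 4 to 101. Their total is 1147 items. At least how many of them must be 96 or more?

Each value short of 96 is at most 95, costing at least 101 − 95 = 6 against the maximum total of 1212.
We can afford to lose at most 1212 − 1147 = 65, so at most ⌊65/6⌋ = 10 fall short, and at least 2 are ≥ 96.
Exactly 2 works: 2 values at 101 and 10 at 95 total 1152; lower one of the high values by 5 (still ≥ 96) to hit 1147.

2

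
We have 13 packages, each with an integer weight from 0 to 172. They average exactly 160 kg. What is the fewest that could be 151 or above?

6

The total is 13 × 160 = 2080.
If only k of them are at least 151, the other 13 − k are at most 150, so the total is at most k·172 + (13 − k)·150.
This must reach 2080, so k·172 + (13 − k)·150 ≥ 2080, giving k ≥ 6.
Exactly 6 works: 6 values at 172 and 7 at 150 total 2082; lower one of the high values by 2 (still ≥ 151) to hit 2080.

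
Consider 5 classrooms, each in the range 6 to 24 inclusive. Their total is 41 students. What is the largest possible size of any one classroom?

To make one classroom as large as possible, make the other 4 as small as possible.
The other 4 contribute at least 4 × 6 = 24, leaving at most 41 − 24 = 17.
Since 17 ≤ 24, this is achievable: one at 17 and 4 at 6.

17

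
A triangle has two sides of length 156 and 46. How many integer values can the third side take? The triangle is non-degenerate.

The triangle inequality gives |156 − 46| < c < 156 + 46, i.e. 110 < c < 202.
So c can be any integer from 111 to 201: 91 values.

91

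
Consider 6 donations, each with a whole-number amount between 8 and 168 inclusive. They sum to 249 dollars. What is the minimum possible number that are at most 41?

1

Let j be the number exceeding 41. Then the total is ≥ 42·j + 8·(6 − j) = 48 + 34j.
So 34j ≤ 201 and j ≤ 5; hence at least 6 − 5 = 1 are ≤ 41.
Exactly 1 works: 1 value at 8 and 5 at 42 total 218; raise one of the low values by 31 (still ≤ 41) to hit 249.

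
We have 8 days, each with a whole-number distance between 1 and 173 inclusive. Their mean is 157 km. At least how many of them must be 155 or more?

The total is 8 × 157 = 1256.
If only k of them are at least 155, the other 8 − k are at most 154, so the total is at most k·173 + (8 − k)·154.
This must reach 1256, so k·173 + (8 − k)·154 ≥ 1256, giving k ≥ 2.
Exactly 2 works: 2 values at 173 and 6 at 154 total 1270; lower one of the high values by 14 (still ≥ 155) to hit 1256.

2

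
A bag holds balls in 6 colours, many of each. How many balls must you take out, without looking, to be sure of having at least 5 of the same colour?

In the worst case you draw 4 of each of the 6 colours: 6 × 4 = 24.
One more forces 5 of some colour, so 24 + 1 = 25.

25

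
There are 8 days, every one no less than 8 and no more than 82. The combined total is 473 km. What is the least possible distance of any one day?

Minimizing one value means maximizing the remaining 7.
The other 7 can take up 7 × 82 = 574 ≥ 473 − 8, so one day can sit at its floor of 8.
Achievable: one at 8 and the other 7 totalling 465, which fits since 7 × 8 ≤ 465 ≤ 7 × 82.

8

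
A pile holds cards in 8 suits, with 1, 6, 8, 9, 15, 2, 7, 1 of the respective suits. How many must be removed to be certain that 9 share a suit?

42

In the worst case you take as many as possible of each suit without reaching 9: 1 + 6 + 8 + 8 + 8 + 2 + 7 + 1 = 41.
The next one must give 9 of some suit, so 41 + 1 = 42.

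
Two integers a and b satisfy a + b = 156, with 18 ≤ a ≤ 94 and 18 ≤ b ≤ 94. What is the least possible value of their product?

Since a + b is fixed, pushing one of them to its bound minimizes the product.
The extreme feasible split is a = 62, b = 94, giving ab = 5828.

5828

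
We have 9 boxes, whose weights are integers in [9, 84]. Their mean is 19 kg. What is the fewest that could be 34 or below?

6

The total is 9 × 19 = 171.
Each value above 34 is at least 35, contributing at least 35 − 9 = 26 above the floor 9.
The sum exceeds the floor total 81 by 90, so at most ⌊90/26⌋ = 3 exceed 34, and at least 6 are ≤ 34.
Exactly 6 works: 6 values at 9 and 3 at 35 total 159; raise one of the low values by 12 (still ≤ 34) to hit 171.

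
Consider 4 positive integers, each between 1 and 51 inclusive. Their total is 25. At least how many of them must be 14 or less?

3

Each value above 14 is at least 15, contributing at least 15 − 1 = 14 above the floor 1.
The sum exceeds the floor total 4 by 21, so at most ⌊21/14⌋ = 1 exceed 14, and at least 3 are ≤ 14.
Exactly 3 works: 3 values at 1 and 1 at 15 total 18; raise one of the low values by 7 (still ≤ 14) to hit 25.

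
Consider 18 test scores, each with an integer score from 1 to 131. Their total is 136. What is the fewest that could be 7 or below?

If only k of them are at most 7, the other 18 − k are at least 8, so the total is at least (18 − k)·8 + k·1.
This is ≤ 136, so (18 − k)·8 + 1k ≤ 136, which gives k ≥ 2.
Exactly 2 works: 2 values at 1 and 16 at 8 total 130; raise one of the low values by 6 (still ≤ 7) to hit 136.

2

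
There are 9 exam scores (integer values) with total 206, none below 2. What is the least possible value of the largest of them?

23

Some value must be at least ⌈206/9⌉ = 23, since 9 × 22 = 198 < 206.
Equality holds with 8 values of 23 and 1 value of 22.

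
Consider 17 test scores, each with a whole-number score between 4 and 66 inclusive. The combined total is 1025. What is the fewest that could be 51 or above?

11

Suppose at most 17 − j of them reach 51; then j values are ≤ 50 and the rest ≤ 66.
The total is then ≤ 50·j + 66·(17 − j) = 1122 − 16j. For this to be ≥ 1025 we need j ≤ 6, so at least 17 − 6 = 11 must reach 51.
Exactly 11 works: 11 values at 66 and 6 at 50 total 1026; lower one of the high values by 1 (still ≥ 51) to hit 1025.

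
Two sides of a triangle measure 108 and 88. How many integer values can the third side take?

The triangle inequality gives |108 − 88| < c < 108 + 88, i.e. 20 < c < 196.
So c can be any integer from 21 to 195: 175 values.

175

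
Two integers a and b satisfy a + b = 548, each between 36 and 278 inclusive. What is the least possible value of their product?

75060

For a fixed sum, ab is smallest when a and b are as far apart as possible.
The extreme feasible split is a = 270, b = 278, giving ab = 75060.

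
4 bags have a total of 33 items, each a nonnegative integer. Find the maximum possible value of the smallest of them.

The 4 values sum to 33, so their minimum is at most ⌊33/4⌋ = 8.
Achievable: 3 of them at 8 and 1 at 9 total 33.

8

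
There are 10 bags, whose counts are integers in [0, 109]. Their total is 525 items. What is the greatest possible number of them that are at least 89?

Suppose k of them are at least 89. Those contribute at least 89 each and the other 10 − k at least 0 each.
So the total is at least 89k + 0(10 − k) = 0 + 89k. This must be ≤ 525, giving k ≤ 5.
k = 5 is achieved by 5 values at 89 and 5 at 0, total 445; add 80 to one value (staying below 89) to reach 525.

5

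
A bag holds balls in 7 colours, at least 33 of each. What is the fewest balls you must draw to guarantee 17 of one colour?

113

You could draw 16 of every colour without reaching 17 of any — 112 in all.
One more forces 17 of some colour, so 112 + 1 = 113.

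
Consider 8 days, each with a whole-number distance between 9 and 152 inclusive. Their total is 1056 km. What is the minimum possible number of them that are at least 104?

If only k of them are at least 104, the other 8 − k are at most 103, so the total is at most k·152 + (8 − k)·103.
This must reach 1056, so k·152 + (8 − k)·103 ≥ 1056, giving k ≥ 5.
Exactly 5 works: 5 values at 152 and 3 at 103 total 1069; lower one of the high values by 13 (still ≥ 104) to hit 1056.

5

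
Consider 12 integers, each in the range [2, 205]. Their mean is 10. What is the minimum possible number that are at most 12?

The total is 12 × 10 = 120.
Each value above 12 is at least 13, contributing at least 13 − 2 = 11 above the floor 2.
The sum exceeds the floor total 24 by 96, so at most ⌊96/11⌋ = 8 exceed 12, and at least 4 are ≤ 12.
Exactly 4 works: 4 values at 2 and 8 at 13 total 112; raise one of the low values by 8 (still ≤ 12) to hit 120.

4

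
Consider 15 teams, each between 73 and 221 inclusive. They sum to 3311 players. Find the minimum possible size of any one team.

217

Minimizing one value means maximizing the remaining 14.
The other 14 contribute at most 14 × 221 = 3094, leaving at least 3311 − 3094 = 217.
Since 217 ≥ 73, this is achievable: one at 217 and 14 at 221.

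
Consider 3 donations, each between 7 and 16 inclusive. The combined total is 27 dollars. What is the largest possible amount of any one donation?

13

Maximizing one value means minimizing the remaining 2.
The other 2 contribute at least 2 × 7 = 14, leaving at most 27 − 14 = 13.
Since 13 ≤ 16, this is achievable: one at 13 and 2 at 7.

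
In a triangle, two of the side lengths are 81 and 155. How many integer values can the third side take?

The triangle inequality gives |81 − 155| < c < 81 + 155, i.e. 74 < c < 236.
So c can be any integer from 75 to 235: 161 values.

161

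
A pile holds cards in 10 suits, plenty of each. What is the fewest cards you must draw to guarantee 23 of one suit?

You could draw 22 of every suit without reaching 23 of any — 220 in all.
One more forces 23 of some suit, so 220 + 1 = 221.

221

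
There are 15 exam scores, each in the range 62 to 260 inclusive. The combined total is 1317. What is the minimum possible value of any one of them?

62

To make one score as small as possible, make the other 14 as large as possible.
The other 14 can take up 14 × 260 = 3640 ≥ 1317 − 62, so one score can sit at its floor of 62.
Achievable: one at 62 and the other 14 totalling 1255, which fits since 14 × 62 ≤ 1255 ≤ 14 × 260.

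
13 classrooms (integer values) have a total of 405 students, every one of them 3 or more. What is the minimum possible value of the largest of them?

32

If every one of the 13 were at most 31, the total would be at most 13 × 31 = 403 < 405.
Equality holds with 2 values of 32 and 11 values of 31.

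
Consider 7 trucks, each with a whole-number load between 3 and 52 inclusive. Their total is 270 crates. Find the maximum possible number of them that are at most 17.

Suppose k of them are at most 17. Those contribute at most 17 each and the rest at most 52 each.
So the total is at most 17k + 52(7 − k) = 364 − 35k. This must still be ≥ 270, so k ≤ 2.
k = 2 is achieved by 2 values at 17 and 5 at 52, total 294; lower one of the 52's by 24 (still > 17) to reach 270.

2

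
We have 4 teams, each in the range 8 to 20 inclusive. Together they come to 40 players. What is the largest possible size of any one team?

16

To make one team as large as possible, make the other 3 as small as possible.
The other 3 contribute at least 3 × 8 = 24, leaving at most 40 − 24 = 16.
Since 16 ≤ 20, this is achievable: one at 16 and 3 at 8.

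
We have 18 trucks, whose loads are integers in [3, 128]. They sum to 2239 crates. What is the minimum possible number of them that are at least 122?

Suppose at most 18 − j of them reach 122; then j values are ≤ 121 and the rest ≤ 128.
The total is then ≤ 121·j + 128·(18 − j) = 2304 − 7j. For this to be ≥ 2239 we need j ≤ 9, so at least 18 − 9 = 9 must reach 122.
Exactly 9 works: 9 values at 128 and 9 at 121 total 2241; lower one of the high values by 2 (still ≥ 122) to hit 2239.

9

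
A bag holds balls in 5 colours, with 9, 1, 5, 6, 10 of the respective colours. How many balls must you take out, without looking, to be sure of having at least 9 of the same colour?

In the worst case you take as many as possible of each colour without reaching 9: 8 + 1 + 5 + 6 + 8 = 28.
The next one must give 9 of some colour, so 28 + 1 = 29.

29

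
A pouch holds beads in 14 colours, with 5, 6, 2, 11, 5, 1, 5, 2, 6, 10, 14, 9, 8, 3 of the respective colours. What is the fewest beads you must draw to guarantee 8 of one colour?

In the worst case you take as many as possible of each colour without reaching 8: 5 + 6 + 2 + 7 + 5 + 1 + 5 + 2 + 6 + 7 + 7 + 7 + 7 + 3 = 70.
The next one must give 8 of some colour, so 70 + 1 = 71.

71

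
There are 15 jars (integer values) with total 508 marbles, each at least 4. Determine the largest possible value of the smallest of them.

The 15 values sum to 508, so their minimum is at most ⌊508/15⌋ = 33.
Taking 2 copies of 33 and 13 copies of 34 gives exactly 508, so 33 is attained.

33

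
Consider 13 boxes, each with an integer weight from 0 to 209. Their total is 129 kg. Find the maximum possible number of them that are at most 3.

Each value at 3 or below falls at least 209 − 3 = 206 short of the ceiling 209.
The ceiling total is 13 × 209 = 2717, and we need 129, so at most ⌊(2717 − 129)/206⌋ = 12 can be that low.
k = 12 is achieved by 12 values at 3 and 1 at 209, total 245; lower one of the 209's by 116 (still > 3) to reach 129.

12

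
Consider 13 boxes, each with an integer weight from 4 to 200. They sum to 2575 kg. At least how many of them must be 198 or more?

Suppose at most 13 − j of them reach 198; then j values are ≤ 197 and the rest ≤ 200.
The total is then ≤ 197·j + 200·(13 − j) = 2600 − 3j. For this to be ≥ 2575 we need j ≤ 8, so at least 13 − 8 = 5 must reach 198.
Exactly 5 works: 5 values at 200 and 8 at 197 total 2576; lower one of the high values by 1 (still ≥ 198) to hit 2575.

5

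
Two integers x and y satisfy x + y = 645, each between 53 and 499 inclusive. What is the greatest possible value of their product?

104006

With x + y fixed, xy peaks when the two are closest together.
Taking x = 322 and y = 323 (both in [53, 499]) gives xy = 104006.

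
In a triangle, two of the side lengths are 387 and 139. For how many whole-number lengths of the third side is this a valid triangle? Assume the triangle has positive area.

The triangle inequality gives |387 − 139| < c < 387 + 139, i.e. 248 < c < 526.
So c can be any integer from 249 to 525: 277 values.

277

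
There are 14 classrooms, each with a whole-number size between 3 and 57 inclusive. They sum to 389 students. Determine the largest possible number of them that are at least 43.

8

With k values at 43 or above and the rest at least 3, the sum is at least 42 + 40k.
Since the sum is 389, we need 40k ≤ 347, i.e. k ≤ 8.
k = 8 is achieved by 8 values at 43 and 6 at 3, total 362; add 27 to one value (staying below 43) to reach 389.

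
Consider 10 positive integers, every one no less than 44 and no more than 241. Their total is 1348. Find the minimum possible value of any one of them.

44

To make one integer as small as possible, make the other 9 as large as possible.
The other 9 can take up 9 × 241 = 2169 ≥ 1348 − 44, so one integer can sit at its floor of 44.
Achievable: one at 44 and the other 9 totalling 1304, which fits since 9 × 44 ≤ 1304 ≤ 9 × 241.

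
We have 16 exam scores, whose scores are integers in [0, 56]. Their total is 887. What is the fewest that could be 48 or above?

15

Each value short of 48 is at most 47, costing at least 56 − 47 = 9 against the maximum total of 896.
We can afford to lose at most 896 − 887 = 9, so at most ⌊9/9⌋ = 1 fall short, and at least 15 are ≥ 48.
Exactly 15 works: 15 values at 56 and 1 at 47 total 887.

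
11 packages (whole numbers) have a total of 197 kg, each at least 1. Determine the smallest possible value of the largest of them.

18

Some value must be at least ⌈197/11⌉ = 18, since 11 × 17 = 187 < 197.
Equality holds with 10 values of 18 and 1 value of 17.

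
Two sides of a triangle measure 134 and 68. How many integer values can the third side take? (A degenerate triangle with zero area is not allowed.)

The triangle inequality gives |134 − 68| < c < 134 + 68, i.e. 66 < c < 202.
So c can be any integer from 67 to 201: 135 values.

135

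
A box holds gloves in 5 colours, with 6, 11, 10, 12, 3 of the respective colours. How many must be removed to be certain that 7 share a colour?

28

In the worst case you take as many as possible of each colour without reaching 7: 6 + 6 + 6 + 6 + 3 = 27.
The next one must give 7 of some colour, so 27 + 1 = 28.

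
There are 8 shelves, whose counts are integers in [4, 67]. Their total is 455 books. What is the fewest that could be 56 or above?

If only k of them are at least 56, the other 8 − k are at most 55, so the total is at most k·67 + (8 − k)·55.
This must reach 455, so k·67 + (8 − k)·55 ≥ 455, giving k ≥ 2.
Exactly 2 works: 2 values at 67 and 6 at 55 total 464; lower one of the high values by 9 (still ≥ 56) to hit 455.

2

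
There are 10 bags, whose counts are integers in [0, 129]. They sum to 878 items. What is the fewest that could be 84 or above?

2

Suppose at most 10 − j of them reach 84; then j values are ≤ 83 and the rest ≤ 129.
The total is then ≤ 83·j + 129·(10 − j) = 1290 − 46j. For this to be ≥ 878 we need j ≤ 8, so at least 10 − 8 = 2 must reach 84.
Exactly 2 works: 2 values at 129 and 8 at 83 total 922; lower one of the high values by 44 (still ≥ 84) to hit 878.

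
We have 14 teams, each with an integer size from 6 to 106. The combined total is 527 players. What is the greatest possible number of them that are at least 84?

Suppose k of them are at least 84. Those contribute at least 84 each and the other 14 − k at least 6 each.
So the total is at least 84k + 6(14 − k) = 84 + 78k. This must be ≤ 527, giving k ≤ 5.
k = 5 is achieved by 5 values at 84 and 9 at 6, total 474; add 53 to one value (staying below 84) to reach 527.

5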